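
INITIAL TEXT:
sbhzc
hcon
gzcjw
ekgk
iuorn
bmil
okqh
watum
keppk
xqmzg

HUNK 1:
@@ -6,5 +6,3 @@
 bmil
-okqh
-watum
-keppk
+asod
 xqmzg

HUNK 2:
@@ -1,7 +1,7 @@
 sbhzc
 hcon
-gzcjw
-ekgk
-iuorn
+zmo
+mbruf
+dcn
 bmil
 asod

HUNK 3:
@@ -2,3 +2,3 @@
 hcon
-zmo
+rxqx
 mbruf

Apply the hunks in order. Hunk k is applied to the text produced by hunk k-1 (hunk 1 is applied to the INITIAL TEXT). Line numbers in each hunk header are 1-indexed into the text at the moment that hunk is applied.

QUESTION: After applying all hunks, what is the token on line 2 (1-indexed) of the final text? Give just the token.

Hunk 1: at line 6 remove [okqh,watum,keppk] add [asod] -> 8 lines: sbhzc hcon gzcjw ekgk iuorn bmil asod xqmzg
Hunk 2: at line 1 remove [gzcjw,ekgk,iuorn] add [zmo,mbruf,dcn] -> 8 lines: sbhzc hcon zmo mbruf dcn bmil asod xqmzg
Hunk 3: at line 2 remove [zmo] add [rxqx] -> 8 lines: sbhzc hcon rxqx mbruf dcn bmil asod xqmzg
Final line 2: hcon

Answer: hcon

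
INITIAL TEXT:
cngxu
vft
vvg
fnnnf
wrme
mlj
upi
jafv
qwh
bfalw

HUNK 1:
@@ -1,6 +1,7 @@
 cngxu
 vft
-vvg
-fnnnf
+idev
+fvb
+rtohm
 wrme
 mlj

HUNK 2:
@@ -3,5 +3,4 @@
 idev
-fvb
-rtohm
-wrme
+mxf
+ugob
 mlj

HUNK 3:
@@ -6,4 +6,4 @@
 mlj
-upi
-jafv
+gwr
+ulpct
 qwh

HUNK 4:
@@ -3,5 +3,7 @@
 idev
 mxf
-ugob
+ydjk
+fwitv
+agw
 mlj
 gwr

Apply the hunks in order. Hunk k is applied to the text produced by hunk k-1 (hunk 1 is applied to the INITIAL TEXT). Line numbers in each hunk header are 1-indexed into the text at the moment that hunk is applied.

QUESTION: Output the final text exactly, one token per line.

Answer: cngxu
vft
idev
mxf
ydjk
fwitv
agw
mlj
gwr
ulpct
qwh
bfalw

Derivation:
Hunk 1: at line 1 remove [vvg,fnnnf] add [idev,fvb,rtohm] -> 11 lines: cngxu vft idev fvb rtohm wrme mlj upi jafv qwh bfalw
Hunk 2: at line 3 remove [fvb,rtohm,wrme] add [mxf,ugob] -> 10 lines: cngxu vft idev mxf ugob mlj upi jafv qwh bfalw
Hunk 3: at line 6 remove [upi,jafv] add [gwr,ulpct] -> 10 lines: cngxu vft idev mxf ugob mlj gwr ulpct qwh bfalw
Hunk 4: at line 3 remove [ugob] add [ydjk,fwitv,agw] -> 12 lines: cngxu vft idev mxf ydjk fwitv agw mlj gwr ulpct qwh bfalw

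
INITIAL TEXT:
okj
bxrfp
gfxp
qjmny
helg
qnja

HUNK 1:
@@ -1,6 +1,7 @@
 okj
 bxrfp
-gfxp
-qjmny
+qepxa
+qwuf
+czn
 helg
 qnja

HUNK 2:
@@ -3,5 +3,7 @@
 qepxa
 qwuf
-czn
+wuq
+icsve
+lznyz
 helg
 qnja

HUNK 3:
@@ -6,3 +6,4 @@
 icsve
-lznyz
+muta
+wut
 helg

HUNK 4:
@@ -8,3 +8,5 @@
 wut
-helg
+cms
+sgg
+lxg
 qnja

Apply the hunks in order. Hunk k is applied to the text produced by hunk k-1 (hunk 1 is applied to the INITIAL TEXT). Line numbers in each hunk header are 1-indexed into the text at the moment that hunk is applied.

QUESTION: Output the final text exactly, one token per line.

Answer: okj
bxrfp
qepxa
qwuf
wuq
icsve
muta
wut
cms
sgg
lxg
qnja

Derivation:
Hunk 1: at line 1 remove [gfxp,qjmny] add [qepxa,qwuf,czn] -> 7 lines: okj bxrfp qepxa qwuf czn helg qnja
Hunk 2: at line 3 remove [czn] add [wuq,icsve,lznyz] -> 9 lines: okj bxrfp qepxa qwuf wuq icsve lznyz helg qnja
Hunk 3: at line 6 remove [lznyz] add [muta,wut] -> 10 lines: okj bxrfp qepxa qwuf wuq icsve muta wut helg qnja
Hunk 4: at line 8 remove [helg] add [cms,sgg,lxg] -> 12 lines: okj bxrfp qepxa qwuf wuq icsve muta wut cms sgg lxg qnja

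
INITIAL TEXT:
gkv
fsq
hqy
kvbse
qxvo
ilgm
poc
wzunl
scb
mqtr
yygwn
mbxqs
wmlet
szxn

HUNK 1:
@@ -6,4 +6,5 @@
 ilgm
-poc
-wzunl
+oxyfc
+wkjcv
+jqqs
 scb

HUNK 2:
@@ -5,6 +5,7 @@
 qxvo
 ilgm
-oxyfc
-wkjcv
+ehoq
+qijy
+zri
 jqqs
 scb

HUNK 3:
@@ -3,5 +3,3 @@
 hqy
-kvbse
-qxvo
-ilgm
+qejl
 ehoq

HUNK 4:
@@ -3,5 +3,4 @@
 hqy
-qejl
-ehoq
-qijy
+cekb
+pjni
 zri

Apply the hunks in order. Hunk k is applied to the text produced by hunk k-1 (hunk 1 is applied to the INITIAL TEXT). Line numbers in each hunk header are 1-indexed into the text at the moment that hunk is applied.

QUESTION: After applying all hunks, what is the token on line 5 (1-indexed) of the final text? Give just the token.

Hunk 1: at line 6 remove [poc,wzunl] add [oxyfc,wkjcv,jqqs] -> 15 lines: gkv fsq hqy kvbse qxvo ilgm oxyfc wkjcv jqqs scb mqtr yygwn mbxqs wmlet szxn
Hunk 2: at line 5 remove [oxyfc,wkjcv] add [ehoq,qijy,zri] -> 16 lines: gkv fsq hqy kvbse qxvo ilgm ehoq qijy zri jqqs scb mqtr yygwn mbxqs wmlet szxn
Hunk 3: at line 3 remove [kvbse,qxvo,ilgm] add [qejl] -> 14 lines: gkv fsq hqy qejl ehoq qijy zri jqqs scb mqtr yygwn mbxqs wmlet szxn
Hunk 4: at line 3 remove [qejl,ehoq,qijy] add [cekb,pjni] -> 13 lines: gkv fsq hqy cekb pjni zri jqqs scb mqtr yygwn mbxqs wmlet szxn
Final line 5: pjni

Answer: pjni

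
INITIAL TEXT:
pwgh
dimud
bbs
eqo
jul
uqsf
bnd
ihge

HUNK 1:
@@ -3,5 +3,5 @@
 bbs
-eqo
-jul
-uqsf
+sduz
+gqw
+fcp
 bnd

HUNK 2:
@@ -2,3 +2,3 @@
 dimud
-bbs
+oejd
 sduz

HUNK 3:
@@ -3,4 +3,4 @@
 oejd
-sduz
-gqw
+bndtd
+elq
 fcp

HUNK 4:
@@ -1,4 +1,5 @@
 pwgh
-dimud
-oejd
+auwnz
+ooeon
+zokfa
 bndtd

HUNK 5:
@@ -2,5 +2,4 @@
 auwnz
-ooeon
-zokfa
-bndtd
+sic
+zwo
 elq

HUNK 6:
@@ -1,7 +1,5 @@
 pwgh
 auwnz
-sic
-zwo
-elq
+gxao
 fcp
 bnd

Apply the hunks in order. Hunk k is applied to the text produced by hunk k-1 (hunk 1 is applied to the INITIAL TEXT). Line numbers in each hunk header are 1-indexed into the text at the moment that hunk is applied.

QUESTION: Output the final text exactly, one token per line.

Hunk 1: at line 3 remove [eqo,jul,uqsf] add [sduz,gqw,fcp] -> 8 lines: pwgh dimud bbs sduz gqw fcp bnd ihge
Hunk 2: at line 2 remove [bbs] add [oejd] -> 8 lines: pwgh dimud oejd sduz gqw fcp bnd ihge
Hunk 3: at line 3 remove [sduz,gqw] add [bndtd,elq] -> 8 lines: pwgh dimud oejd bndtd elq fcp bnd ihge
Hunk 4: at line 1 remove [dimud,oejd] add [auwnz,ooeon,zokfa] -> 9 lines: pwgh auwnz ooeon zokfa bndtd elq fcp bnd ihge
Hunk 5: at line 2 remove [ooeon,zokfa,bndtd] add [sic,zwo] -> 8 lines: pwgh auwnz sic zwo elq fcp bnd ihge
Hunk 6: at line 1 remove [sic,zwo,elq] add [gxao] -> 6 lines: pwgh auwnz gxao fcp bnd ihge

Answer: pwgh
auwnz
gxao
fcp
bnd
ihge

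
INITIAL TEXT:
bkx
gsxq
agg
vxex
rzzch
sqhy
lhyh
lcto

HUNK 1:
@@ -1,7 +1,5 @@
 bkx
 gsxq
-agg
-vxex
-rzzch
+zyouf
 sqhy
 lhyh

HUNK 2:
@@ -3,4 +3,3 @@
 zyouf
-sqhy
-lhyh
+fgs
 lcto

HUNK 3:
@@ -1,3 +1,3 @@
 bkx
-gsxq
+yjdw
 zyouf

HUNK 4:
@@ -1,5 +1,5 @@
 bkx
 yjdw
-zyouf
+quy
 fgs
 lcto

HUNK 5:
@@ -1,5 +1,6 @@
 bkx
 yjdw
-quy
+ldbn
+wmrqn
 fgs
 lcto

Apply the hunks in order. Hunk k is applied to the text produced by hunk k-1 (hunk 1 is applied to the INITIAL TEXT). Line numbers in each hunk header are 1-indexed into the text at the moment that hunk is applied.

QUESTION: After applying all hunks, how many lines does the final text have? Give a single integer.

Hunk 1: at line 1 remove [agg,vxex,rzzch] add [zyouf] -> 6 lines: bkx gsxq zyouf sqhy lhyh lcto
Hunk 2: at line 3 remove [sqhy,lhyh] add [fgs] -> 5 lines: bkx gsxq zyouf fgs lcto
Hunk 3: at line 1 remove [gsxq] add [yjdw] -> 5 lines: bkx yjdw zyouf fgs lcto
Hunk 4: at line 1 remove [zyouf] add [quy] -> 5 lines: bkx yjdw quy fgs lcto
Hunk 5: at line 1 remove [quy] add [ldbn,wmrqn] -> 6 lines: bkx yjdw ldbn wmrqn fgs lcto
Final line count: 6

Answer: 6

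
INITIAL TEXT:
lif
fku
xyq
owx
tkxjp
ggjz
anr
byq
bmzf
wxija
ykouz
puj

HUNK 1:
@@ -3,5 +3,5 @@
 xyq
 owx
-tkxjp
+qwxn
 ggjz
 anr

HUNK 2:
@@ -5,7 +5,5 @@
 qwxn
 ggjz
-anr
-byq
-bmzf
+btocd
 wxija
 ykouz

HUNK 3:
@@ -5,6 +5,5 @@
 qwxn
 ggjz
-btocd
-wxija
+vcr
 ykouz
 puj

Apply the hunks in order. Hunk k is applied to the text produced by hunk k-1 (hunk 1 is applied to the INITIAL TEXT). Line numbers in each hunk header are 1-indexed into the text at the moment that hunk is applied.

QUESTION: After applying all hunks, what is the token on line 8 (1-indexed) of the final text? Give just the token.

Answer: ykouz

Derivation:
Hunk 1: at line 3 remove [tkxjp] add [qwxn] -> 12 lines: lif fku xyq owx qwxn ggjz anr byq bmzf wxija ykouz puj
Hunk 2: at line 5 remove [anr,byq,bmzf] add [btocd] -> 10 lines: lif fku xyq owx qwxn ggjz btocd wxija ykouz puj
Hunk 3: at line 5 remove [btocd,wxija] add [vcr] -> 9 lines: lif fku xyq owx qwxn ggjz vcr ykouz puj
Final line 8: ykouz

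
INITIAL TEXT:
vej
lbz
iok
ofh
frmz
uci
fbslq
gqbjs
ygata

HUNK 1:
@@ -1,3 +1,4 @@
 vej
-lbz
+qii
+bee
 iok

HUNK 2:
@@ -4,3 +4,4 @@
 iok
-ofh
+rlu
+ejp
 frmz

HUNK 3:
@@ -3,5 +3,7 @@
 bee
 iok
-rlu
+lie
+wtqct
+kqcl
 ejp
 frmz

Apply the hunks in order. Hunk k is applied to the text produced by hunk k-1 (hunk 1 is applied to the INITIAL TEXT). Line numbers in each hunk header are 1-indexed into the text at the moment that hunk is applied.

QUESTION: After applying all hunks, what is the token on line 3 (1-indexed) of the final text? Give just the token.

Answer: bee

Derivation:
Hunk 1: at line 1 remove [lbz] add [qii,bee] -> 10 lines: vej qii bee iok ofh frmz uci fbslq gqbjs ygata
Hunk 2: at line 4 remove [ofh] add [rlu,ejp] -> 11 lines: vej qii bee iok rlu ejp frmz uci fbslq gqbjs ygata
Hunk 3: at line 3 remove [rlu] add [lie,wtqct,kqcl] -> 13 lines: vej qii bee iok lie wtqct kqcl ejp frmz uci fbslq gqbjs ygata
Final line 3: bee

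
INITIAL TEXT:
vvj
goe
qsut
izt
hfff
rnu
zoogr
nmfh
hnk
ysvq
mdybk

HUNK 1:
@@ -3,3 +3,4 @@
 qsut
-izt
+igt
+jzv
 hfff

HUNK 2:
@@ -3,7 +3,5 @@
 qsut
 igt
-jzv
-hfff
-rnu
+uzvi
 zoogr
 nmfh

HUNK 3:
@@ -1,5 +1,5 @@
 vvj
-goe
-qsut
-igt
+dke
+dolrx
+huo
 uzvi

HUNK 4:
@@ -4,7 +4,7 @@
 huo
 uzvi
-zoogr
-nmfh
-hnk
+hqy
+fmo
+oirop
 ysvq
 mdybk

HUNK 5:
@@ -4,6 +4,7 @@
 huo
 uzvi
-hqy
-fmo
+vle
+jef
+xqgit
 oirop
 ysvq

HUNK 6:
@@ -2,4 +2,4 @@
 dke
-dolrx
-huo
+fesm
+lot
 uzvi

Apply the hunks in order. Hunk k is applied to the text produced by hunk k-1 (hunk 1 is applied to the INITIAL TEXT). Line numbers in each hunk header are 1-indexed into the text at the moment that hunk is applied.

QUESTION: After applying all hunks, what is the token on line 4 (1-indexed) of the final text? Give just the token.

Answer: lot

Derivation:
Hunk 1: at line 3 remove [izt] add [igt,jzv] -> 12 lines: vvj goe qsut igt jzv hfff rnu zoogr nmfh hnk ysvq mdybk
Hunk 2: at line 3 remove [jzv,hfff,rnu] add [uzvi] -> 10 lines: vvj goe qsut igt uzvi zoogr nmfh hnk ysvq mdybk
Hunk 3: at line 1 remove [goe,qsut,igt] add [dke,dolrx,huo] -> 10 lines: vvj dke dolrx huo uzvi zoogr nmfh hnk ysvq mdybk
Hunk 4: at line 4 remove [zoogr,nmfh,hnk] add [hqy,fmo,oirop] -> 10 lines: vvj dke dolrx huo uzvi hqy fmo oirop ysvq mdybk
Hunk 5: at line 4 remove [hqy,fmo] add [vle,jef,xqgit] -> 11 lines: vvj dke dolrx huo uzvi vle jef xqgit oirop ysvq mdybk
Hunk 6: at line 2 remove [dolrx,huo] add [fesm,lot] -> 11 lines: vvj dke fesm lot uzvi vle jef xqgit oirop ysvq mdybk
Final line 4: lot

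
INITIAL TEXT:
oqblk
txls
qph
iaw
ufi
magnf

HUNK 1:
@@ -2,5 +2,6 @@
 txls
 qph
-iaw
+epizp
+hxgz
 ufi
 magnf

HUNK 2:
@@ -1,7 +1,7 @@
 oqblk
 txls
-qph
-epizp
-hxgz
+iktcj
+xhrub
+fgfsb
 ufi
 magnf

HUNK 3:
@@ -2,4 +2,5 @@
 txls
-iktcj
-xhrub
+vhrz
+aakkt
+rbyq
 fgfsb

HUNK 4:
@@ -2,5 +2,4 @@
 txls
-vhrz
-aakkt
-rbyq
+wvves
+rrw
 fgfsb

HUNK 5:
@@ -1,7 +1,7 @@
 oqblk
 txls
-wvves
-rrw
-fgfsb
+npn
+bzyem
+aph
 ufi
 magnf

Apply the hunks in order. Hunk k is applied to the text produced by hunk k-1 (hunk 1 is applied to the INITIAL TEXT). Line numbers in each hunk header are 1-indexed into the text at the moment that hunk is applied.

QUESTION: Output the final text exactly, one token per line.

Answer: oqblk
txls
npn
bzyem
aph
ufi
magnf

Derivation:
Hunk 1: at line 2 remove [iaw] add [epizp,hxgz] -> 7 lines: oqblk txls qph epizp hxgz ufi magnf
Hunk 2: at line 1 remove [qph,epizp,hxgz] add [iktcj,xhrub,fgfsb] -> 7 lines: oqblk txls iktcj xhrub fgfsb ufi magnf
Hunk 3: at line 2 remove [iktcj,xhrub] add [vhrz,aakkt,rbyq] -> 8 lines: oqblk txls vhrz aakkt rbyq fgfsb ufi magnf
Hunk 4: at line 2 remove [vhrz,aakkt,rbyq] add [wvves,rrw] -> 7 lines: oqblk txls wvves rrw fgfsb ufi magnf
Hunk 5: at line 1 remove [wvves,rrw,fgfsb] add [npn,bzyem,aph] -> 7 lines: oqblk txls npn bzyem aph ufi magnf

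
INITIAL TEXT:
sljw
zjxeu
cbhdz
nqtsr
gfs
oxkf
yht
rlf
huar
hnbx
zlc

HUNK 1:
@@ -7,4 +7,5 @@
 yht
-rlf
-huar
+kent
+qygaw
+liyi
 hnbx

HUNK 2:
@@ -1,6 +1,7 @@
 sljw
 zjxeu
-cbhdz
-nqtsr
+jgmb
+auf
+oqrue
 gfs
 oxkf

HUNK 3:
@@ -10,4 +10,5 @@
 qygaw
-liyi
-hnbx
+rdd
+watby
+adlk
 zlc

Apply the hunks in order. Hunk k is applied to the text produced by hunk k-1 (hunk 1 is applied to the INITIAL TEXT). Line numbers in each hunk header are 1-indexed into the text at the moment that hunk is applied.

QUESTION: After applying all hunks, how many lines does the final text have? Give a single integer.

Hunk 1: at line 7 remove [rlf,huar] add [kent,qygaw,liyi] -> 12 lines: sljw zjxeu cbhdz nqtsr gfs oxkf yht kent qygaw liyi hnbx zlc
Hunk 2: at line 1 remove [cbhdz,nqtsr] add [jgmb,auf,oqrue] -> 13 lines: sljw zjxeu jgmb auf oqrue gfs oxkf yht kent qygaw liyi hnbx zlc
Hunk 3: at line 10 remove [liyi,hnbx] add [rdd,watby,adlk] -> 14 lines: sljw zjxeu jgmb auf oqrue gfs oxkf yht kent qygaw rdd watby adlk zlc
Final line count: 14

Answer: 14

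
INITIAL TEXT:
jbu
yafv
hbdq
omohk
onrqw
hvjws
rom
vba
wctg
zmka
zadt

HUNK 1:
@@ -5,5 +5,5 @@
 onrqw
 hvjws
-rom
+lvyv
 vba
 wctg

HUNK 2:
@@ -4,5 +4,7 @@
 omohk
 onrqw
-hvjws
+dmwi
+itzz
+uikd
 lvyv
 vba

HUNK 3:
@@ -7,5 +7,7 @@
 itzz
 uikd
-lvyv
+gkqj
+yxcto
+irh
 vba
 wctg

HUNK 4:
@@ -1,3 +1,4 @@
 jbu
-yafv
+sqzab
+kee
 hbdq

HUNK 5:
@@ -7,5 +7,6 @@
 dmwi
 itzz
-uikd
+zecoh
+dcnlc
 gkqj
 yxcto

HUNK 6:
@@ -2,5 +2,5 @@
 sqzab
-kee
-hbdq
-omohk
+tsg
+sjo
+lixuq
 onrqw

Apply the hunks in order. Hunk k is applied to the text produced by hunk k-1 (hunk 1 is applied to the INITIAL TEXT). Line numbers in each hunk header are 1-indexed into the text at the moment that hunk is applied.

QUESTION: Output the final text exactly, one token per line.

Answer: jbu
sqzab
tsg
sjo
lixuq
onrqw
dmwi
itzz
zecoh
dcnlc
gkqj
yxcto
irh
vba
wctg
zmka
zadt

Derivation:
Hunk 1: at line 5 remove [rom] add [lvyv] -> 11 lines: jbu yafv hbdq omohk onrqw hvjws lvyv vba wctg zmka zadt
Hunk 2: at line 4 remove [hvjws] add [dmwi,itzz,uikd] -> 13 lines: jbu yafv hbdq omohk onrqw dmwi itzz uikd lvyv vba wctg zmka zadt
Hunk 3: at line 7 remove [lvyv] add [gkqj,yxcto,irh] -> 15 lines: jbu yafv hbdq omohk onrqw dmwi itzz uikd gkqj yxcto irh vba wctg zmka zadt
Hunk 4: at line 1 remove [yafv] add [sqzab,kee] -> 16 lines: jbu sqzab kee hbdq omohk onrqw dmwi itzz uikd gkqj yxcto irh vba wctg zmka zadt
Hunk 5: at line 7 remove [uikd] add [zecoh,dcnlc] -> 17 lines: jbu sqzab kee hbdq omohk onrqw dmwi itzz zecoh dcnlc gkqj yxcto irh vba wctg zmka zadt
Hunk 6: at line 2 remove [kee,hbdq,omohk] add [tsg,sjo,lixuq] -> 17 lines: jbu sqzab tsg sjo lixuq onrqw dmwi itzz zecoh dcnlc gkqj yxcto irh vba wctg zmka zadt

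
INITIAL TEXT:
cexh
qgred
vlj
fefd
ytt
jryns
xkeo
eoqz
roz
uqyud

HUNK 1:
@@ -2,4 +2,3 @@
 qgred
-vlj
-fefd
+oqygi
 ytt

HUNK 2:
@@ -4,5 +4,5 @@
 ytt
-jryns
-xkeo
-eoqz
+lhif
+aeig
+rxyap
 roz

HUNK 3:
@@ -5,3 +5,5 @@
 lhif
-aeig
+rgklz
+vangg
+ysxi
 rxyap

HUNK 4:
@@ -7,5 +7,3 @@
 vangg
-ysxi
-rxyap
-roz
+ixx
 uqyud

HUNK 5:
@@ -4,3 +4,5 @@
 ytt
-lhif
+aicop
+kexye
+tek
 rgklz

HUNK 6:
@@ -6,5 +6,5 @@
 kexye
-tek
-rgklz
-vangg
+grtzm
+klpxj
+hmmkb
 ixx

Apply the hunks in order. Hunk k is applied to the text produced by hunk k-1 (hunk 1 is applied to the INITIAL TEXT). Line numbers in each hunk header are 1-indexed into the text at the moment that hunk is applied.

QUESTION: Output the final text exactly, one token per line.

Hunk 1: at line 2 remove [vlj,fefd] add [oqygi] -> 9 lines: cexh qgred oqygi ytt jryns xkeo eoqz roz uqyud
Hunk 2: at line 4 remove [jryns,xkeo,eoqz] add [lhif,aeig,rxyap] -> 9 lines: cexh qgred oqygi ytt lhif aeig rxyap roz uqyud
Hunk 3: at line 5 remove [aeig] add [rgklz,vangg,ysxi] -> 11 lines: cexh qgred oqygi ytt lhif rgklz vangg ysxi rxyap roz uqyud
Hunk 4: at line 7 remove [ysxi,rxyap,roz] add [ixx] -> 9 lines: cexh qgred oqygi ytt lhif rgklz vangg ixx uqyud
Hunk 5: at line 4 remove [lhif] add [aicop,kexye,tek] -> 11 lines: cexh qgred oqygi ytt aicop kexye tek rgklz vangg ixx uqyud
Hunk 6: at line 6 remove [tek,rgklz,vangg] add [grtzm,klpxj,hmmkb] -> 11 lines: cexh qgred oqygi ytt aicop kexye grtzm klpxj hmmkb ixx uqyud

Answer: cexh
qgred
oqygi
ytt
aicop
kexye
grtzm
klpxj
hmmkb
ixx
uqyud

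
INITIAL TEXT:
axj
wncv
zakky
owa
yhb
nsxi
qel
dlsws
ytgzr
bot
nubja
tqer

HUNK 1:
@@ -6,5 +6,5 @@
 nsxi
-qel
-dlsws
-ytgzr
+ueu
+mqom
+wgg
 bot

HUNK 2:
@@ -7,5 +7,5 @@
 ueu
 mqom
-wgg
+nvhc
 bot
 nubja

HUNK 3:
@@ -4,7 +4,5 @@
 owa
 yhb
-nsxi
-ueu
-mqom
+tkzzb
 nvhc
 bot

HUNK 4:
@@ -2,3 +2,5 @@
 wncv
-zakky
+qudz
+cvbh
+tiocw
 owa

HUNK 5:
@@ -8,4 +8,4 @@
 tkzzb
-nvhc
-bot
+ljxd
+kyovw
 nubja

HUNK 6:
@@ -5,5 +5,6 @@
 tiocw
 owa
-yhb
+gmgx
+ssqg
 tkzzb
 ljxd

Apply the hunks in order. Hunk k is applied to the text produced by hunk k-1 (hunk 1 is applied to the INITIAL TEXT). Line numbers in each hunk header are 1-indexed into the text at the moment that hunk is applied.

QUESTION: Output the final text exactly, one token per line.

Answer: axj
wncv
qudz
cvbh
tiocw
owa
gmgx
ssqg
tkzzb
ljxd
kyovw
nubja
tqer

Derivation:
Hunk 1: at line 6 remove [qel,dlsws,ytgzr] add [ueu,mqom,wgg] -> 12 lines: axj wncv zakky owa yhb nsxi ueu mqom wgg bot nubja tqer
Hunk 2: at line 7 remove [wgg] add [nvhc] -> 12 lines: axj wncv zakky owa yhb nsxi ueu mqom nvhc bot nubja tqer
Hunk 3: at line 4 remove [nsxi,ueu,mqom] add [tkzzb] -> 10 lines: axj wncv zakky owa yhb tkzzb nvhc bot nubja tqer
Hunk 4: at line 2 remove [zakky] add [qudz,cvbh,tiocw] -> 12 lines: axj wncv qudz cvbh tiocw owa yhb tkzzb nvhc bot nubja tqer
Hunk 5: at line 8 remove [nvhc,bot] add [ljxd,kyovw] -> 12 lines: axj wncv qudz cvbh tiocw owa yhb tkzzb ljxd kyovw nubja tqer
Hunk 6: at line 5 remove [yhb] add [gmgx,ssqg] -> 13 lines: axj wncv qudz cvbh tiocw owa gmgx ssqg tkzzb ljxd kyovw nubja tqer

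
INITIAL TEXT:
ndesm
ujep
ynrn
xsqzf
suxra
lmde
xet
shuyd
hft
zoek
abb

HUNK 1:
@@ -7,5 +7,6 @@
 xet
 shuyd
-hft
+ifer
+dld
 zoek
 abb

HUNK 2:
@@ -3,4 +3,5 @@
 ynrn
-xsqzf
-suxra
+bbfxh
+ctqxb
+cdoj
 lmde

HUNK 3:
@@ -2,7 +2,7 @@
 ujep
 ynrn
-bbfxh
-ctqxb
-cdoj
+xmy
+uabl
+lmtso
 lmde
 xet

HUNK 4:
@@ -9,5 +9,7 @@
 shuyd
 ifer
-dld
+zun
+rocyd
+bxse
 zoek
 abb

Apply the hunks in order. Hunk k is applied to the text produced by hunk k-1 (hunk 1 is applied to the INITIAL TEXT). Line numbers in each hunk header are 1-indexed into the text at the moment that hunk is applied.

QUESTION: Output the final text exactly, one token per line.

Hunk 1: at line 7 remove [hft] add [ifer,dld] -> 12 lines: ndesm ujep ynrn xsqzf suxra lmde xet shuyd ifer dld zoek abb
Hunk 2: at line 3 remove [xsqzf,suxra] add [bbfxh,ctqxb,cdoj] -> 13 lines: ndesm ujep ynrn bbfxh ctqxb cdoj lmde xet shuyd ifer dld zoek abb
Hunk 3: at line 2 remove [bbfxh,ctqxb,cdoj] add [xmy,uabl,lmtso] -> 13 lines: ndesm ujep ynrn xmy uabl lmtso lmde xet shuyd ifer dld zoek abb
Hunk 4: at line 9 remove [dld] add [zun,rocyd,bxse] -> 15 lines: ndesm ujep ynrn xmy uabl lmtso lmde xet shuyd ifer zun rocyd bxse zoek abb

Answer: ndesm
ujep
ynrn
xmy
uabl
lmtso
lmde
xet
shuyd
ifer
zun
rocyd
bxse
zoek
abb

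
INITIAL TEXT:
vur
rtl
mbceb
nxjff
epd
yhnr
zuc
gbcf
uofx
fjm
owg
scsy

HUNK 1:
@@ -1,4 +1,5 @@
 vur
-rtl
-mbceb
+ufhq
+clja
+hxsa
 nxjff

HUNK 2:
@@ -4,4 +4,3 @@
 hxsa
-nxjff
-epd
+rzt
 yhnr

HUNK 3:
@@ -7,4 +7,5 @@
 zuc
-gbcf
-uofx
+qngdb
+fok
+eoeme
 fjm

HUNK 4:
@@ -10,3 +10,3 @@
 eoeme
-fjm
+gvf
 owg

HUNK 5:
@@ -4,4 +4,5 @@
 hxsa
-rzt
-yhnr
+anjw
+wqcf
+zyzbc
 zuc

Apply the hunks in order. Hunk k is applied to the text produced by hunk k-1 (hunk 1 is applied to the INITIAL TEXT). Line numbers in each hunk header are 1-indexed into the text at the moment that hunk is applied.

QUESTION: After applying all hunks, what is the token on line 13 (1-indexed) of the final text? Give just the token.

Hunk 1: at line 1 remove [rtl,mbceb] add [ufhq,clja,hxsa] -> 13 lines: vur ufhq clja hxsa nxjff epd yhnr zuc gbcf uofx fjm owg scsy
Hunk 2: at line 4 remove [nxjff,epd] add [rzt] -> 12 lines: vur ufhq clja hxsa rzt yhnr zuc gbcf uofx fjm owg scsy
Hunk 3: at line 7 remove [gbcf,uofx] add [qngdb,fok,eoeme] -> 13 lines: vur ufhq clja hxsa rzt yhnr zuc qngdb fok eoeme fjm owg scsy
Hunk 4: at line 10 remove [fjm] add [gvf] -> 13 lines: vur ufhq clja hxsa rzt yhnr zuc qngdb fok eoeme gvf owg scsy
Hunk 5: at line 4 remove [rzt,yhnr] add [anjw,wqcf,zyzbc] -> 14 lines: vur ufhq clja hxsa anjw wqcf zyzbc zuc qngdb fok eoeme gvf owg scsy
Final line 13: owg

Answer: owg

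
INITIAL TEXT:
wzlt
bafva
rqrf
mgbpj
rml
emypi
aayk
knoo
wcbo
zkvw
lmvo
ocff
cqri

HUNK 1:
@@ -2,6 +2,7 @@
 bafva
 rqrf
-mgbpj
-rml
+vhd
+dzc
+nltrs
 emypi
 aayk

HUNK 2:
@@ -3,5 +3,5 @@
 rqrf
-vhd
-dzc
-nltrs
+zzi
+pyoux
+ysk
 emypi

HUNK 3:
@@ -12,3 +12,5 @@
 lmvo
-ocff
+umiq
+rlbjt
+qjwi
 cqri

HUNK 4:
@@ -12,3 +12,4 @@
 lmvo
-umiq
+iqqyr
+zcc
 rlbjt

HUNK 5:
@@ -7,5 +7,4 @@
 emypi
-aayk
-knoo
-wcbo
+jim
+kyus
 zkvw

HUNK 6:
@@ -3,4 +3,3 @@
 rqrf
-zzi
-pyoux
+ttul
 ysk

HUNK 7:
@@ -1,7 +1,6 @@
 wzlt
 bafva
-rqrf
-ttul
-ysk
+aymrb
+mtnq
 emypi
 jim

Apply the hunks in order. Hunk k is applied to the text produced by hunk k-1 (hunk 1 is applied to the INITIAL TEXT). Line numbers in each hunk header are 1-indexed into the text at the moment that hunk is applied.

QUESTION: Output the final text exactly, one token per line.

Answer: wzlt
bafva
aymrb
mtnq
emypi
jim
kyus
zkvw
lmvo
iqqyr
zcc
rlbjt
qjwi
cqri

Derivation:
Hunk 1: at line 2 remove [mgbpj,rml] add [vhd,dzc,nltrs] -> 14 lines: wzlt bafva rqrf vhd dzc nltrs emypi aayk knoo wcbo zkvw lmvo ocff cqri
Hunk 2: at line 3 remove [vhd,dzc,nltrs] add [zzi,pyoux,ysk] -> 14 lines: wzlt bafva rqrf zzi pyoux ysk emypi aayk knoo wcbo zkvw lmvo ocff cqri
Hunk 3: at line 12 remove [ocff] add [umiq,rlbjt,qjwi] -> 16 lines: wzlt bafva rqrf zzi pyoux ysk emypi aayk knoo wcbo zkvw lmvo umiq rlbjt qjwi cqri
Hunk 4: at line 12 remove [umiq] add [iqqyr,zcc] -> 17 lines: wzlt bafva rqrf zzi pyoux ysk emypi aayk knoo wcbo zkvw lmvo iqqyr zcc rlbjt qjwi cqri
Hunk 5: at line 7 remove [aayk,knoo,wcbo] add [jim,kyus] -> 16 lines: wzlt bafva rqrf zzi pyoux ysk emypi jim kyus zkvw lmvo iqqyr zcc rlbjt qjwi cqri
Hunk 6: at line 3 remove [zzi,pyoux] add [ttul] -> 15 lines: wzlt bafva rqrf ttul ysk emypi jim kyus zkvw lmvo iqqyr zcc rlbjt qjwi cqri
Hunk 7: at line 1 remove [rqrf,ttul,ysk] add [aymrb,mtnq] -> 14 lines: wzlt bafva aymrb mtnq emypi jim kyus zkvw lmvo iqqyr zcc rlbjt qjwi cqri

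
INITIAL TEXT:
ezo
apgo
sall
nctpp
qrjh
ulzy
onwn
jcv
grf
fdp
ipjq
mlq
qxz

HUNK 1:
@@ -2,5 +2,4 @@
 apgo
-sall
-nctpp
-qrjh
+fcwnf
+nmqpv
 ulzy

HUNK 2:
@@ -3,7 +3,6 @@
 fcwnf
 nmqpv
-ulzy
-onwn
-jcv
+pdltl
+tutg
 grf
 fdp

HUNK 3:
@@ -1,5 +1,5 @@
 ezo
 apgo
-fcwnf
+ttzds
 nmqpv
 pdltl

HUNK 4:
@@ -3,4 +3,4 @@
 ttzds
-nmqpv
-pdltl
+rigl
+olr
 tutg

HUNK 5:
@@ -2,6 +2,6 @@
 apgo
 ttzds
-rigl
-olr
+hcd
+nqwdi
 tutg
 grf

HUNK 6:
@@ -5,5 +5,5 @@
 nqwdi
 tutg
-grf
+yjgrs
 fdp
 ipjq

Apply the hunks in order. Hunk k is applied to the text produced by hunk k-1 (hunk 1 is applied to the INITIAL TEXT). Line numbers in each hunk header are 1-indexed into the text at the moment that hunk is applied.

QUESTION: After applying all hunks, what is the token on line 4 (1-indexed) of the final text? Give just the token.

Answer: hcd

Derivation:
Hunk 1: at line 2 remove [sall,nctpp,qrjh] add [fcwnf,nmqpv] -> 12 lines: ezo apgo fcwnf nmqpv ulzy onwn jcv grf fdp ipjq mlq qxz
Hunk 2: at line 3 remove [ulzy,onwn,jcv] add [pdltl,tutg] -> 11 lines: ezo apgo fcwnf nmqpv pdltl tutg grf fdp ipjq mlq qxz
Hunk 3: at line 1 remove [fcwnf] add [ttzds] -> 11 lines: ezo apgo ttzds nmqpv pdltl tutg grf fdp ipjq mlq qxz
Hunk 4: at line 3 remove [nmqpv,pdltl] add [rigl,olr] -> 11 lines: ezo apgo ttzds rigl olr tutg grf fdp ipjq mlq qxz
Hunk 5: at line 2 remove [rigl,olr] add [hcd,nqwdi] -> 11 lines: ezo apgo ttzds hcd nqwdi tutg grf fdp ipjq mlq qxz
Hunk 6: at line 5 remove [grf] add [yjgrs] -> 11 lines: ezo apgo ttzds hcd nqwdi tutg yjgrs fdp ipjq mlq qxz
Final line 4: hcd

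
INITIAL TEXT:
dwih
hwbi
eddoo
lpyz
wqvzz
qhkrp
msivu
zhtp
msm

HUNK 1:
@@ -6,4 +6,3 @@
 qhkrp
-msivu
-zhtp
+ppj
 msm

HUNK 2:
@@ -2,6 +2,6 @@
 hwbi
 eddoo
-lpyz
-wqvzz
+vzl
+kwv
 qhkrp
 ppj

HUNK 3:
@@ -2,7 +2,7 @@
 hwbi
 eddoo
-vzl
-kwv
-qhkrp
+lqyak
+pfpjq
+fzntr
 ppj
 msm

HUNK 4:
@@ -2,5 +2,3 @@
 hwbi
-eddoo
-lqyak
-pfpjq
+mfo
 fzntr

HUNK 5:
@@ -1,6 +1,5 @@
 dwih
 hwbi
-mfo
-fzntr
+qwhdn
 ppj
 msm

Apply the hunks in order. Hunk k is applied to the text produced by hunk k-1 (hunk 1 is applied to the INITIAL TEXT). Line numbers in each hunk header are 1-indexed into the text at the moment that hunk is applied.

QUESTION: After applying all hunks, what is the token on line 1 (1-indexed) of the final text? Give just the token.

Answer: dwih

Derivation:
Hunk 1: at line 6 remove [msivu,zhtp] add [ppj] -> 8 lines: dwih hwbi eddoo lpyz wqvzz qhkrp ppj msm
Hunk 2: at line 2 remove [lpyz,wqvzz] add [vzl,kwv] -> 8 lines: dwih hwbi eddoo vzl kwv qhkrp ppj msm
Hunk 3: at line 2 remove [vzl,kwv,qhkrp] add [lqyak,pfpjq,fzntr] -> 8 lines: dwih hwbi eddoo lqyak pfpjq fzntr ppj msm
Hunk 4: at line 2 remove [eddoo,lqyak,pfpjq] add [mfo] -> 6 lines: dwih hwbi mfo fzntr ppj msm
Hunk 5: at line 1 remove [mfo,fzntr] add [qwhdn] -> 5 lines: dwih hwbi qwhdn ppj msm
Final line 1: dwih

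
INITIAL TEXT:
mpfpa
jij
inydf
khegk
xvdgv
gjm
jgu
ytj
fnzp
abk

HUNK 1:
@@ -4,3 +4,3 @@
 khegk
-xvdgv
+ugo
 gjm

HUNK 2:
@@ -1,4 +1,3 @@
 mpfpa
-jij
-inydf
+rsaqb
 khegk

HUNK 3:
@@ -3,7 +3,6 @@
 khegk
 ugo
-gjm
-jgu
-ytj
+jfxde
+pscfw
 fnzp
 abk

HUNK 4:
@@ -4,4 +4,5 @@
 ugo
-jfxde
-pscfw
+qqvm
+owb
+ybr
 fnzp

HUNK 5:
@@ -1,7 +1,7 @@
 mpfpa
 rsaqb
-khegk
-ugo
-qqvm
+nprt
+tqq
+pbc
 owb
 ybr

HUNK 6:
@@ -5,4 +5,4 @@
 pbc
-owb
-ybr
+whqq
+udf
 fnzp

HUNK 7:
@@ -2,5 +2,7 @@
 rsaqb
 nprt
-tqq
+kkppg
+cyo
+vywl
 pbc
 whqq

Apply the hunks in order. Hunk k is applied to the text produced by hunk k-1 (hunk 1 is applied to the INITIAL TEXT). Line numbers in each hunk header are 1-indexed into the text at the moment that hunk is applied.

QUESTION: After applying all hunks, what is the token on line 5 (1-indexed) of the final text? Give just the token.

Hunk 1: at line 4 remove [xvdgv] add [ugo] -> 10 lines: mpfpa jij inydf khegk ugo gjm jgu ytj fnzp abk
Hunk 2: at line 1 remove [jij,inydf] add [rsaqb] -> 9 lines: mpfpa rsaqb khegk ugo gjm jgu ytj fnzp abk
Hunk 3: at line 3 remove [gjm,jgu,ytj] add [jfxde,pscfw] -> 8 lines: mpfpa rsaqb khegk ugo jfxde pscfw fnzp abk
Hunk 4: at line 4 remove [jfxde,pscfw] add [qqvm,owb,ybr] -> 9 lines: mpfpa rsaqb khegk ugo qqvm owb ybr fnzp abk
Hunk 5: at line 1 remove [khegk,ugo,qqvm] add [nprt,tqq,pbc] -> 9 lines: mpfpa rsaqb nprt tqq pbc owb ybr fnzp abk
Hunk 6: at line 5 remove [owb,ybr] add [whqq,udf] -> 9 lines: mpfpa rsaqb nprt tqq pbc whqq udf fnzp abk
Hunk 7: at line 2 remove [tqq] add [kkppg,cyo,vywl] -> 11 lines: mpfpa rsaqb nprt kkppg cyo vywl pbc whqq udf fnzp abk
Final line 5: cyo

Answer: cyo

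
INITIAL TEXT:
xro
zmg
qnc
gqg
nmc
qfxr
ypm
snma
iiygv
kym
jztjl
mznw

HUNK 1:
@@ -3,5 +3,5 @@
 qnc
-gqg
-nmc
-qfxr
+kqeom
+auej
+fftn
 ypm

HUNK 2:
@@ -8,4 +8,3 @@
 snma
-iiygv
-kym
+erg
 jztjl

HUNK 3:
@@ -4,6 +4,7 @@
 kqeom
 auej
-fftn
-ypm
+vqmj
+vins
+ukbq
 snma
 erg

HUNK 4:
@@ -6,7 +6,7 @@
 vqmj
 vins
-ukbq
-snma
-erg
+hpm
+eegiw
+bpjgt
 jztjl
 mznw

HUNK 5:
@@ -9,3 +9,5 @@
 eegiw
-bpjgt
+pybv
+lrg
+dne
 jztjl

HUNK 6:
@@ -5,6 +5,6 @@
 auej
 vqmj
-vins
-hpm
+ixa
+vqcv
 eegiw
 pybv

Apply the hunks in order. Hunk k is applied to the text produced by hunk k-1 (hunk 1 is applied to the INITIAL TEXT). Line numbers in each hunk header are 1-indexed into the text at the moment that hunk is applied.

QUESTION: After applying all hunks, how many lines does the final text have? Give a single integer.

Answer: 14

Derivation:
Hunk 1: at line 3 remove [gqg,nmc,qfxr] add [kqeom,auej,fftn] -> 12 lines: xro zmg qnc kqeom auej fftn ypm snma iiygv kym jztjl mznw
Hunk 2: at line 8 remove [iiygv,kym] add [erg] -> 11 lines: xro zmg qnc kqeom auej fftn ypm snma erg jztjl mznw
Hunk 3: at line 4 remove [fftn,ypm] add [vqmj,vins,ukbq] -> 12 lines: xro zmg qnc kqeom auej vqmj vins ukbq snma erg jztjl mznw
Hunk 4: at line 6 remove [ukbq,snma,erg] add [hpm,eegiw,bpjgt] -> 12 lines: xro zmg qnc kqeom auej vqmj vins hpm eegiw bpjgt jztjl mznw
Hunk 5: at line 9 remove [bpjgt] add [pybv,lrg,dne] -> 14 lines: xro zmg qnc kqeom auej vqmj vins hpm eegiw pybv lrg dne jztjl mznw
Hunk 6: at line 5 remove [vins,hpm] add [ixa,vqcv] -> 14 lines: xro zmg qnc kqeom auej vqmj ixa vqcv eegiw pybv lrg dne jztjl mznw
Final line count: 14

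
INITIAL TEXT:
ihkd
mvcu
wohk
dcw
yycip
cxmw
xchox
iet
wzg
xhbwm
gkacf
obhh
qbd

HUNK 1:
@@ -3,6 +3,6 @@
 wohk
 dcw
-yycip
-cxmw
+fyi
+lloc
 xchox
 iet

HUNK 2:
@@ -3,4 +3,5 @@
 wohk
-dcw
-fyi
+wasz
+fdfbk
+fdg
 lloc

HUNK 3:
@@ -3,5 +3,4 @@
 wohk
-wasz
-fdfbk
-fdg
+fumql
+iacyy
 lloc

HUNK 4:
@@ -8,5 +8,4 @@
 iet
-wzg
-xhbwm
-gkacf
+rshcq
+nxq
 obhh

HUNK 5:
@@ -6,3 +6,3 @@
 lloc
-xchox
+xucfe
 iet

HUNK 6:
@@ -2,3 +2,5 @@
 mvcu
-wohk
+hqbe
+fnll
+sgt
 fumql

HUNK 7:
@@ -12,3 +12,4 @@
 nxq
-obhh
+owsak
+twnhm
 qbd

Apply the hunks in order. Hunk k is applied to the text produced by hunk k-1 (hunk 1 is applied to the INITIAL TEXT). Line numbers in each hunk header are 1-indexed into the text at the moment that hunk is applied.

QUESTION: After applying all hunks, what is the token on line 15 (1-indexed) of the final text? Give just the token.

Answer: qbd

Derivation:
Hunk 1: at line 3 remove [yycip,cxmw] add [fyi,lloc] -> 13 lines: ihkd mvcu wohk dcw fyi lloc xchox iet wzg xhbwm gkacf obhh qbd
Hunk 2: at line 3 remove [dcw,fyi] add [wasz,fdfbk,fdg] -> 14 lines: ihkd mvcu wohk wasz fdfbk fdg lloc xchox iet wzg xhbwm gkacf obhh qbd
Hunk 3: at line 3 remove [wasz,fdfbk,fdg] add [fumql,iacyy] -> 13 lines: ihkd mvcu wohk fumql iacyy lloc xchox iet wzg xhbwm gkacf obhh qbd
Hunk 4: at line 8 remove [wzg,xhbwm,gkacf] add [rshcq,nxq] -> 12 lines: ihkd mvcu wohk fumql iacyy lloc xchox iet rshcq nxq obhh qbd
Hunk 5: at line 6 remove [xchox] add [xucfe] -> 12 lines: ihkd mvcu wohk fumql iacyy lloc xucfe iet rshcq nxq obhh qbd
Hunk 6: at line 2 remove [wohk] add [hqbe,fnll,sgt] -> 14 lines: ihkd mvcu hqbe fnll sgt fumql iacyy lloc xucfe iet rshcq nxq obhh qbd
Hunk 7: at line 12 remove [obhh] add [owsak,twnhm] -> 15 lines: ihkd mvcu hqbe fnll sgt fumql iacyy lloc xucfe iet rshcq nxq owsak twnhm qbd
Final line 15: qbd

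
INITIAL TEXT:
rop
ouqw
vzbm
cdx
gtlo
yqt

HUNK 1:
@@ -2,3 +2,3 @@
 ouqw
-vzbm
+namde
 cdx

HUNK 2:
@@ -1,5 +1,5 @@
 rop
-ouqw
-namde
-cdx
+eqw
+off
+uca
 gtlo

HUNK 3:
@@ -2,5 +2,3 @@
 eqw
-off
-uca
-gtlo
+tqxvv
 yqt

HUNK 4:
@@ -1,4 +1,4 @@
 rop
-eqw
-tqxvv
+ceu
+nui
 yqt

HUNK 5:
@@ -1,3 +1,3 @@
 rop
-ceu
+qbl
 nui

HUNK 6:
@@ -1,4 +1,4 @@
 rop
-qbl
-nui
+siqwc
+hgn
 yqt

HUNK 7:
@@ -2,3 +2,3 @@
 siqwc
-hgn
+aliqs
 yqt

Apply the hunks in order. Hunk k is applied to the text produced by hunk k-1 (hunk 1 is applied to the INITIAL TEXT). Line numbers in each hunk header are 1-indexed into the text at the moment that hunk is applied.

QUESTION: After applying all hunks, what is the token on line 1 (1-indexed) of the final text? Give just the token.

Answer: rop

Derivation:
Hunk 1: at line 2 remove [vzbm] add [namde] -> 6 lines: rop ouqw namde cdx gtlo yqt
Hunk 2: at line 1 remove [ouqw,namde,cdx] add [eqw,off,uca] -> 6 lines: rop eqw off uca gtlo yqt
Hunk 3: at line 2 remove [off,uca,gtlo] add [tqxvv] -> 4 lines: rop eqw tqxvv yqt
Hunk 4: at line 1 remove [eqw,tqxvv] add [ceu,nui] -> 4 lines: rop ceu nui yqt
Hunk 5: at line 1 remove [ceu] add [qbl] -> 4 lines: rop qbl nui yqt
Hunk 6: at line 1 remove [qbl,nui] add [siqwc,hgn] -> 4 lines: rop siqwc hgn yqt
Hunk 7: at line 2 remove [hgn] add [aliqs] -> 4 lines: rop siqwc aliqs yqt
Final line 1: rop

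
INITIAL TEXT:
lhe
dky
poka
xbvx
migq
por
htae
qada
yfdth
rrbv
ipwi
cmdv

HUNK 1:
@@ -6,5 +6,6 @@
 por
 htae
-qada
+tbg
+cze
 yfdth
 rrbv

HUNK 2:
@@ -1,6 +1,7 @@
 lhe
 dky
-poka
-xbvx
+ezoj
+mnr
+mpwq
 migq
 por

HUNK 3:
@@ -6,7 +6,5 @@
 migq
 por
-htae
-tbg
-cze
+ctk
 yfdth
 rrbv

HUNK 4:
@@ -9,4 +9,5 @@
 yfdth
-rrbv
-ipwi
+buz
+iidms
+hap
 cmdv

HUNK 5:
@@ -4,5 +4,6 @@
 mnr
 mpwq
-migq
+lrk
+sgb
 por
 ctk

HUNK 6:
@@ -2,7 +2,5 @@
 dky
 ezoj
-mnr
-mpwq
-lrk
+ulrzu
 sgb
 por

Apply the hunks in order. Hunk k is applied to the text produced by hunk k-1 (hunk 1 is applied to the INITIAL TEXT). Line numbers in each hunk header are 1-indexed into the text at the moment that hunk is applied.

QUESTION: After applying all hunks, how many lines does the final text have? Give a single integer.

Hunk 1: at line 6 remove [qada] add [tbg,cze] -> 13 lines: lhe dky poka xbvx migq por htae tbg cze yfdth rrbv ipwi cmdv
Hunk 2: at line 1 remove [poka,xbvx] add [ezoj,mnr,mpwq] -> 14 lines: lhe dky ezoj mnr mpwq migq por htae tbg cze yfdth rrbv ipwi cmdv
Hunk 3: at line 6 remove [htae,tbg,cze] add [ctk] -> 12 lines: lhe dky ezoj mnr mpwq migq por ctk yfdth rrbv ipwi cmdv
Hunk 4: at line 9 remove [rrbv,ipwi] add [buz,iidms,hap] -> 13 lines: lhe dky ezoj mnr mpwq migq por ctk yfdth buz iidms hap cmdv
Hunk 5: at line 4 remove [migq] add [lrk,sgb] -> 14 lines: lhe dky ezoj mnr mpwq lrk sgb por ctk yfdth buz iidms hap cmdv
Hunk 6: at line 2 remove [mnr,mpwq,lrk] add [ulrzu] -> 12 lines: lhe dky ezoj ulrzu sgb por ctk yfdth buz iidms hap cmdv
Final line count: 12

Answer: 12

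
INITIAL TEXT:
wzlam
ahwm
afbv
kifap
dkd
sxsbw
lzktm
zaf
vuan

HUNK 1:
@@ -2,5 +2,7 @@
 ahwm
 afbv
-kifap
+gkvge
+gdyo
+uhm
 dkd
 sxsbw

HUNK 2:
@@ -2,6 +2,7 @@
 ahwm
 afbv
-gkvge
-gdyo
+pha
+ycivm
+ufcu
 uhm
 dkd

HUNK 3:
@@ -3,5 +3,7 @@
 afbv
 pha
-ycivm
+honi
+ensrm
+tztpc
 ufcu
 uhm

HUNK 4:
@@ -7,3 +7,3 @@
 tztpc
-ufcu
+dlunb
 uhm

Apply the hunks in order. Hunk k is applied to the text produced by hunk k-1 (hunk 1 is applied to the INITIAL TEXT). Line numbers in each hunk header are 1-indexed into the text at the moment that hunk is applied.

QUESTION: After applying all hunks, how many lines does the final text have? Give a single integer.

Hunk 1: at line 2 remove [kifap] add [gkvge,gdyo,uhm] -> 11 lines: wzlam ahwm afbv gkvge gdyo uhm dkd sxsbw lzktm zaf vuan
Hunk 2: at line 2 remove [gkvge,gdyo] add [pha,ycivm,ufcu] -> 12 lines: wzlam ahwm afbv pha ycivm ufcu uhm dkd sxsbw lzktm zaf vuan
Hunk 3: at line 3 remove [ycivm] add [honi,ensrm,tztpc] -> 14 lines: wzlam ahwm afbv pha honi ensrm tztpc ufcu uhm dkd sxsbw lzktm zaf vuan
Hunk 4: at line 7 remove [ufcu] add [dlunb] -> 14 lines: wzlam ahwm afbv pha honi ensrm tztpc dlunb uhm dkd sxsbw lzktm zaf vuan
Final line count: 14

Answer: 14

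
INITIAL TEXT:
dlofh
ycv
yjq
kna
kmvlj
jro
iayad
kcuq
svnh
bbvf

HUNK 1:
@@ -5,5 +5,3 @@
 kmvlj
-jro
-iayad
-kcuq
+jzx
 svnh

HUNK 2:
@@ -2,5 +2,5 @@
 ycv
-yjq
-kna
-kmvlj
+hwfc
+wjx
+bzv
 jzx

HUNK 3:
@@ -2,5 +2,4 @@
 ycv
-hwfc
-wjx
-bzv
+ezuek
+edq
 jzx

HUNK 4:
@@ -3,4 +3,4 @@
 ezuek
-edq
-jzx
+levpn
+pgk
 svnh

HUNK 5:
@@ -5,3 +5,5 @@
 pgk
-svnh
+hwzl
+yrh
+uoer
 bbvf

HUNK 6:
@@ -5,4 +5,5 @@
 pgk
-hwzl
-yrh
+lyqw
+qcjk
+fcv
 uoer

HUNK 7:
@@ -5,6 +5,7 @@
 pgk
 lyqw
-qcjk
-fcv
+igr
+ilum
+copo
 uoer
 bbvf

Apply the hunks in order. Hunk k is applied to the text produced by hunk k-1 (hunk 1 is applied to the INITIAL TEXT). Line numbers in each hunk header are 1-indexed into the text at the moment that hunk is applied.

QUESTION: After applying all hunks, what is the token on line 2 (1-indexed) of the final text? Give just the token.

Answer: ycv

Derivation:
Hunk 1: at line 5 remove [jro,iayad,kcuq] add [jzx] -> 8 lines: dlofh ycv yjq kna kmvlj jzx svnh bbvf
Hunk 2: at line 2 remove [yjq,kna,kmvlj] add [hwfc,wjx,bzv] -> 8 lines: dlofh ycv hwfc wjx bzv jzx svnh bbvf
Hunk 3: at line 2 remove [hwfc,wjx,bzv] add [ezuek,edq] -> 7 lines: dlofh ycv ezuek edq jzx svnh bbvf
Hunk 4: at line 3 remove [edq,jzx] add [levpn,pgk] -> 7 lines: dlofh ycv ezuek levpn pgk svnh bbvf
Hunk 5: at line 5 remove [svnh] add [hwzl,yrh,uoer] -> 9 lines: dlofh ycv ezuek levpn pgk hwzl yrh uoer bbvf
Hunk 6: at line 5 remove [hwzl,yrh] add [lyqw,qcjk,fcv] -> 10 lines: dlofh ycv ezuek levpn pgk lyqw qcjk fcv uoer bbvf
Hunk 7: at line 5 remove [qcjk,fcv] add [igr,ilum,copo] -> 11 lines: dlofh ycv ezuek levpn pgk lyqw igr ilum copo uoer bbvf
Final line 2: ycv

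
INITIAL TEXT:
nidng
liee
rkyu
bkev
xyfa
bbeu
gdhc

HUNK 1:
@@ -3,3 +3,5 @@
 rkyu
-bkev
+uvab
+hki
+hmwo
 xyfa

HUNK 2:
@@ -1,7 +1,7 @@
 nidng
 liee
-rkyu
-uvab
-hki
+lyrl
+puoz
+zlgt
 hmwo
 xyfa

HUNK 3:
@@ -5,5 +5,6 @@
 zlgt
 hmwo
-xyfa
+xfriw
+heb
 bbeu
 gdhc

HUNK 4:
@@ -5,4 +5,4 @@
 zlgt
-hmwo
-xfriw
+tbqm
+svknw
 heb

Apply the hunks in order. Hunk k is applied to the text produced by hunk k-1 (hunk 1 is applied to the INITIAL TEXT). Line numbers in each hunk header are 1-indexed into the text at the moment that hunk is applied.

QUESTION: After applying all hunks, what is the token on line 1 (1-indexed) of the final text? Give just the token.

Hunk 1: at line 3 remove [bkev] add [uvab,hki,hmwo] -> 9 lines: nidng liee rkyu uvab hki hmwo xyfa bbeu gdhc
Hunk 2: at line 1 remove [rkyu,uvab,hki] add [lyrl,puoz,zlgt] -> 9 lines: nidng liee lyrl puoz zlgt hmwo xyfa bbeu gdhc
Hunk 3: at line 5 remove [xyfa] add [xfriw,heb] -> 10 lines: nidng liee lyrl puoz zlgt hmwo xfriw heb bbeu gdhc
Hunk 4: at line 5 remove [hmwo,xfriw] add [tbqm,svknw] -> 10 lines: nidng liee lyrl puoz zlgt tbqm svknw heb bbeu gdhc
Final line 1: nidng

Answer: nidng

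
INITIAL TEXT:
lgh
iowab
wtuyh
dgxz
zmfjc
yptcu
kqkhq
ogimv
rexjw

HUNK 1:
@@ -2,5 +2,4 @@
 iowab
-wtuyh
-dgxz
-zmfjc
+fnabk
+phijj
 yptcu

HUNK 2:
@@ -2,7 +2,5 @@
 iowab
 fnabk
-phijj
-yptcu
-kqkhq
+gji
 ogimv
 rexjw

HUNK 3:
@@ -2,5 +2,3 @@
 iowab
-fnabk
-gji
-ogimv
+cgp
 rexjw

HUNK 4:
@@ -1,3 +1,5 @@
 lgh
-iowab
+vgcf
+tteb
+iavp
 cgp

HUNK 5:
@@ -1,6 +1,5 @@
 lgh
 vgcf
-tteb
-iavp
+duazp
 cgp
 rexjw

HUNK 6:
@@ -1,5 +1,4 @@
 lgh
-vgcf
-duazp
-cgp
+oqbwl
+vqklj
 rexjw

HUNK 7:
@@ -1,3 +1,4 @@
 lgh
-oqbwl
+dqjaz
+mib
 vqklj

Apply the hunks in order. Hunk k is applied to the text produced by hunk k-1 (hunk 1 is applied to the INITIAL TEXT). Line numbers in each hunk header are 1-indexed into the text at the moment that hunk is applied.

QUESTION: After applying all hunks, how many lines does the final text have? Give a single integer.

Answer: 5

Derivation:
Hunk 1: at line 2 remove [wtuyh,dgxz,zmfjc] add [fnabk,phijj] -> 8 lines: lgh iowab fnabk phijj yptcu kqkhq ogimv rexjw
Hunk 2: at line 2 remove [phijj,yptcu,kqkhq] add [gji] -> 6 lines: lgh iowab fnabk gji ogimv rexjw
Hunk 3: at line 2 remove [fnabk,gji,ogimv] add [cgp] -> 4 lines: lgh iowab cgp rexjw
Hunk 4: at line 1 remove [iowab] add [vgcf,tteb,iavp] -> 6 lines: lgh vgcf tteb iavp cgp rexjw
Hunk 5: at line 1 remove [tteb,iavp] add [duazp] -> 5 lines: lgh vgcf duazp cgp rexjw
Hunk 6: at line 1 remove [vgcf,duazp,cgp] add [oqbwl,vqklj] -> 4 lines: lgh oqbwl vqklj rexjw
Hunk 7: at line 1 remove [oqbwl] add [dqjaz,mib] -> 5 lines: lgh dqjaz mib vqklj rexjw
Final line count: 5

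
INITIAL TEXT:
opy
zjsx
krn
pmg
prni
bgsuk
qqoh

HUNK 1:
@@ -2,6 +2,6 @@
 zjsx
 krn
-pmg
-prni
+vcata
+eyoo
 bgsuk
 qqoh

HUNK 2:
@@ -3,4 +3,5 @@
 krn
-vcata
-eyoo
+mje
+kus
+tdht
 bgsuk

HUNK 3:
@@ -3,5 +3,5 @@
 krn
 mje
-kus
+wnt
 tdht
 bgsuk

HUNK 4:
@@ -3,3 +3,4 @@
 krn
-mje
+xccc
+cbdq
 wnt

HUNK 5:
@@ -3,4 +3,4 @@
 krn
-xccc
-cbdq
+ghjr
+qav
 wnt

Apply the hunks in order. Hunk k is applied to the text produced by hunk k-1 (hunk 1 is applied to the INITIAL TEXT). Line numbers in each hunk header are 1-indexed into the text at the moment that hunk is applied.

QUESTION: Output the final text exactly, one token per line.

Hunk 1: at line 2 remove [pmg,prni] add [vcata,eyoo] -> 7 lines: opy zjsx krn vcata eyoo bgsuk qqoh
Hunk 2: at line 3 remove [vcata,eyoo] add [mje,kus,tdht] -> 8 lines: opy zjsx krn mje kus tdht bgsuk qqoh
Hunk 3: at line 3 remove [kus] add [wnt] -> 8 lines: opy zjsx krn mje wnt tdht bgsuk qqoh
Hunk 4: at line 3 remove [mje] add [xccc,cbdq] -> 9 lines: opy zjsx krn xccc cbdq wnt tdht bgsuk qqoh
Hunk 5: at line 3 remove [xccc,cbdq] add [ghjr,qav] -> 9 lines: opy zjsx krn ghjr qav wnt tdht bgsuk qqoh

Answer: opy
zjsx
krn
ghjr
qav
wnt
tdht
bgsuk
qqoh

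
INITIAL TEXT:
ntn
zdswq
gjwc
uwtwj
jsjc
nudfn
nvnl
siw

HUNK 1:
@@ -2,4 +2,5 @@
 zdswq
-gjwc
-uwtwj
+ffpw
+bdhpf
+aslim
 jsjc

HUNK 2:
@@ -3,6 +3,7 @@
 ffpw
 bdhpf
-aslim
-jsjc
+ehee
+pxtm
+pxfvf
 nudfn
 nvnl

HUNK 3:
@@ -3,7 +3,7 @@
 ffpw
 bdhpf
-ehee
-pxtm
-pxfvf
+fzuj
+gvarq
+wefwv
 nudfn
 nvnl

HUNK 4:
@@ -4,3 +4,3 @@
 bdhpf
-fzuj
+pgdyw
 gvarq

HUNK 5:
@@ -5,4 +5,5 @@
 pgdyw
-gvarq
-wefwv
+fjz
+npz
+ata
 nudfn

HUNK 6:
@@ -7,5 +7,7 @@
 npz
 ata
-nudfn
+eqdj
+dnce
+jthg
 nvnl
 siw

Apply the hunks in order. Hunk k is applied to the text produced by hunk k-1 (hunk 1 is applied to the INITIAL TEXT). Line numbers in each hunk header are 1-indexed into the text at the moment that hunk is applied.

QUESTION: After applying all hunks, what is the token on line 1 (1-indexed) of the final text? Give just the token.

Answer: ntn

Derivation:
Hunk 1: at line 2 remove [gjwc,uwtwj] add [ffpw,bdhpf,aslim] -> 9 lines: ntn zdswq ffpw bdhpf aslim jsjc nudfn nvnl siw
Hunk 2: at line 3 remove [aslim,jsjc] add [ehee,pxtm,pxfvf] -> 10 lines: ntn zdswq ffpw bdhpf ehee pxtm pxfvf nudfn nvnl siw
Hunk 3: at line 3 remove [ehee,pxtm,pxfvf] add [fzuj,gvarq,wefwv] -> 10 lines: ntn zdswq ffpw bdhpf fzuj gvarq wefwv nudfn nvnl siw
Hunk 4: at line 4 remove [fzuj] add [pgdyw] -> 10 lines: ntn zdswq ffpw bdhpf pgdyw gvarq wefwv nudfn nvnl siw
Hunk 5: at line 5 remove [gvarq,wefwv] add [fjz,npz,ata] -> 11 lines: ntn zdswq ffpw bdhpf pgdyw fjz npz ata nudfn nvnl siw
Hunk 6: at line 7 remove [nudfn] add [eqdj,dnce,jthg] -> 13 lines: ntn zdswq ffpw bdhpf pgdyw fjz npz ata eqdj dnce jthg nvnl siw
Final line 1: ntn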